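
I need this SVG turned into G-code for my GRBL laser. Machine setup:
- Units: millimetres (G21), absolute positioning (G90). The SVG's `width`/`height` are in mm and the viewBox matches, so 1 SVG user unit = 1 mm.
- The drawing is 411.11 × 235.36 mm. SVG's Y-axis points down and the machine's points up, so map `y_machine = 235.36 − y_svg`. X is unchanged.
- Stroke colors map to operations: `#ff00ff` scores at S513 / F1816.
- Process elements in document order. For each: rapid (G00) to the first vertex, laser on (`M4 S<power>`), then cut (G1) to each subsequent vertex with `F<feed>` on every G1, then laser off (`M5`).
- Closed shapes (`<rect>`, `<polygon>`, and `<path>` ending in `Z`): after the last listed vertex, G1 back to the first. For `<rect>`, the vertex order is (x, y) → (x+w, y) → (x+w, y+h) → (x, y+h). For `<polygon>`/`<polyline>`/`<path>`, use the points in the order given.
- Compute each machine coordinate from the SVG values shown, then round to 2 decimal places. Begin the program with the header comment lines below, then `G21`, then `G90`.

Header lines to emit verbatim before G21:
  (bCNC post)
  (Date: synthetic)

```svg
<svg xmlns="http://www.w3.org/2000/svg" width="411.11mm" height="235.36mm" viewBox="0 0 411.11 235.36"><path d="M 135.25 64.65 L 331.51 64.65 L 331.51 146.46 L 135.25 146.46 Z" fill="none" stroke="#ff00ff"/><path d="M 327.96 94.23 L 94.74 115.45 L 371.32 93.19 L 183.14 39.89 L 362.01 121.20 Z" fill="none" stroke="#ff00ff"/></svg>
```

1 u = 1 mm; y_m = 235.36 − y.

[1] `<path>` rectangle, #ff00ff→score S513 F1816: (135.25,170.71) → (331.51,170.71) → (331.51,88.90) → (135.25,88.90) → (135.25,170.71) (closed)

[2] `<path>` closed polygon, #ff00ff→score S513 F1816: (327.96,141.13) → (94.74,119.91) → (371.32,142.17) → (183.14,195.47) → (362.01,114.16) → (327.96,141.13) (closed)

(bCNC post)
(Date: synthetic)
G21
G90
G00 X135.25 Y170.71
M4 S513
G1 X331.51 Y170.71 F1816
G1 X331.51 Y88.90 F1816
G1 X135.25 Y88.90 F1816
G1 X135.25 Y170.71 F1816
M5
G00 X327.96 Y141.13
M4 S513
G1 X94.74 Y119.91 F1816
G1 X371.32 Y142.17 F1816
G1 X183.14 Y195.47 F1816
G1 X362.01 Y114.16 F1816
G1 X327.96 Y141.13 F1816
M5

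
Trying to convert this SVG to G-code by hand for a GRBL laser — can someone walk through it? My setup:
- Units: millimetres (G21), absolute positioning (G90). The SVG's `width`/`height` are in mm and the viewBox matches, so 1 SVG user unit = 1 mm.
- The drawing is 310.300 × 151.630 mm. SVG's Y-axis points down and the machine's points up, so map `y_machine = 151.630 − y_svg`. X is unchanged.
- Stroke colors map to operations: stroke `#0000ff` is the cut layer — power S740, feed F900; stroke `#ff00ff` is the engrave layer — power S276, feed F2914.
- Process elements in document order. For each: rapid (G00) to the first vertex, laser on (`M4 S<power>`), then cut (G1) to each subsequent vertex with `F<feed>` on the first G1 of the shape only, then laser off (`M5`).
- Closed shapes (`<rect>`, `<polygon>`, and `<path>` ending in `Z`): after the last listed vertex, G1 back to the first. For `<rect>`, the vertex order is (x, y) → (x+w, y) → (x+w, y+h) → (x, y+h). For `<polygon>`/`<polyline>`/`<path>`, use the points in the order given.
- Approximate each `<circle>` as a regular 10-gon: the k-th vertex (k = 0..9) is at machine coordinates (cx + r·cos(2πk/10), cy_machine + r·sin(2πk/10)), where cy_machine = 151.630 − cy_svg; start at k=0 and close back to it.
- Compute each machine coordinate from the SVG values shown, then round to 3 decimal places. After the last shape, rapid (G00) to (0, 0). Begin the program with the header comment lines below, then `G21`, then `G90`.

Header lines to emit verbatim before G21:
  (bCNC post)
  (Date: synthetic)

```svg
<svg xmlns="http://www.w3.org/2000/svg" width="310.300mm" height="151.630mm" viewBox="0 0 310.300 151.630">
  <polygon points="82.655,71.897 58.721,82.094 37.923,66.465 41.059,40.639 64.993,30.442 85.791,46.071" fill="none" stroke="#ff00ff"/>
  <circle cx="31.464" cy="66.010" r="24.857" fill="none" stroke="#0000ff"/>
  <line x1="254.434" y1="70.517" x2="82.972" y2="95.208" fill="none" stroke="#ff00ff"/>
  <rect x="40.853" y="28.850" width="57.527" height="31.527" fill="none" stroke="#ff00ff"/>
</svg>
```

(bCNC post)
(Date: synthetic)
G21
G90
G00 X82.655 Y79.733
M4 S276
G1 X58.721 Y69.536 F2914
G1 X37.923 Y85.165
G1 X41.059 Y110.991
G1 X64.993 Y121.188
G1 X85.791 Y105.559
G1 X82.655 Y79.733
M5
G00 X56.321 Y85.620
M4 S740
G1 X51.574 Y100.231 F900
G1 X39.145 Y109.260
G1 X23.783 Y109.260
G1 X11.354 Y100.231
G1 X6.607 Y85.620
G1 X11.354 Y71.009
G1 X23.783 Y61.980
G1 X39.145 Y61.980
G1 X51.574 Y71.009
G1 X56.321 Y85.620
M5
G00 X254.434 Y81.113
M4 S276
G1 X82.972 Y56.422 F2914
M5
G00 X40.853 Y122.780
M4 S276
G1 X98.380 Y122.780 F2914
G1 X98.380 Y91.253
G1 X40.853 Y91.253
G1 X40.853 Y122.780
M5
G00 X0.000 Y0.000

Since the viewBox matches the mm dimensions, user units are millimetres directly. The only transform is the Y-flip y_m = 151.630 − y_svg.

Shape 1 is a regular polygon drawn with `<polygon>`. Its stroke #ff00ff means engrave at S276, F2914. After flipping Y the toolpath is (82.655,79.733) → (58.721,69.536) → (37.923,85.165) → (41.059,110.991) → (64.993,121.188) → (85.791,105.559) → (82.655,79.733), returning to the start.

Shape 2 is a circle drawn with `<circle>`. Its stroke #0000ff means cut at S740, F900. After flipping Y the toolpath is (56.321,85.620) → (51.574,100.231) → (39.145,109.260) → (23.783,109.260) → (11.354,100.231) → (6.607,85.620) → (11.354,71.009) → (23.783,61.980) → (39.145,61.980) → (51.574,71.009) → (56.321,85.620), returning to the start.

Shape 3 is a line segment drawn with `<line>`. Its stroke #ff00ff means engrave at S276, F2914. After flipping Y the toolpath is (254.434,81.113) → (82.972,56.422).

Shape 4 is a rectangle drawn with `<rect>`. Its stroke #ff00ff means engrave at S276, F2914. After flipping Y the toolpath is (40.853,122.780) → (98.380,122.780) → (98.380,91.253) → (40.853,91.253) → (40.853,122.780), returning to the start.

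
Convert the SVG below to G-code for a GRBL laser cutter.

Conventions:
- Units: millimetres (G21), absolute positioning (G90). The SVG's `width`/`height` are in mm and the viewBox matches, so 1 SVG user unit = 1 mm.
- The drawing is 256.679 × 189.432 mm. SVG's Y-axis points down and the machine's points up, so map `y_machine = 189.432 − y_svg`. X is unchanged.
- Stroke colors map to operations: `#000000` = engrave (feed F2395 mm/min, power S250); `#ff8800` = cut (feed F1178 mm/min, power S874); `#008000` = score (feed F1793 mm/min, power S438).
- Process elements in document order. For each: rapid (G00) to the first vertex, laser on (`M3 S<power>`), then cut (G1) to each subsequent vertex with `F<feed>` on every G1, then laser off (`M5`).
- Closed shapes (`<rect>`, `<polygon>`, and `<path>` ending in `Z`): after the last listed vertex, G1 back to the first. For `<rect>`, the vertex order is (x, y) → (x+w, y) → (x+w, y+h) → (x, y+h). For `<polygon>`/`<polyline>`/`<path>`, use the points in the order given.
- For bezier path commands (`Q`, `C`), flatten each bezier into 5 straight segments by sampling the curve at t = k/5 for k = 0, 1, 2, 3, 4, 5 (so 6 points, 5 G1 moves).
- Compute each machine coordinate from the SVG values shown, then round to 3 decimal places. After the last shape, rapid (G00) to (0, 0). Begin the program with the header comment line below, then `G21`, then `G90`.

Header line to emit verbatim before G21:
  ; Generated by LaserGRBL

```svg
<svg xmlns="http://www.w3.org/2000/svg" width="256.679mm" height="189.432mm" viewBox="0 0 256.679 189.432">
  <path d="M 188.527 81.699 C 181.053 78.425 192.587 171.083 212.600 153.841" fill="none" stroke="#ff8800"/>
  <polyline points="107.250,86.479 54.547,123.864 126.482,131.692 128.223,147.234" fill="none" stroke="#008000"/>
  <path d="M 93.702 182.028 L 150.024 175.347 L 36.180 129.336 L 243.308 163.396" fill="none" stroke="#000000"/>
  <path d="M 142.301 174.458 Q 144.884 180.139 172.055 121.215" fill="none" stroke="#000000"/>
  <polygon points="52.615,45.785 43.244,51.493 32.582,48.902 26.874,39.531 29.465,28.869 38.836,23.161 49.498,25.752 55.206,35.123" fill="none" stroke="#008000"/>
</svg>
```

Since the viewBox matches the mm dimensions, user units are millimetres directly. The only transform is the Y-flip y_m = 189.432 − y_svg.

Shape 1 is a cubic bezier drawn with `<path>`. Its stroke #ff8800 means cut at S874, F1178. After flipping Y the toolpath is (188.527,107.733) → (186.239,99.832) → (188.008,78.788) → (193.328,54.479) → (201.694,36.787) → (212.600,35.591).

Shape 2 is a open polyline drawn with `<polyline>`. Its stroke #008000 means score at S438, F1793. After flipping Y the toolpath is (107.250,102.953) → (54.547,65.568) → (126.482,57.740) → (128.223,42.198).

Shape 3 is a open polyline drawn with `<path>`. Its stroke #000000 means engrave at S250, F2395. After flipping Y the toolpath is (93.702,7.404) → (150.024,14.085) → (36.180,60.096) → (243.308,26.036).

Shape 4 is a quadratic bezier drawn with `<path>`. Its stroke #000000 means engrave at S250, F2395. After flipping Y the toolpath is (142.301,14.974) → (144.318,15.286) → (148.301,20.766) → (154.252,31.415) → (162.170,47.232) → (172.055,68.217).

Shape 5 is a regular polygon drawn with `<polygon>`. Its stroke #008000 means score at S438, F1793. After flipping Y the toolpath is (52.615,143.647) → (43.244,137.939) → (32.582,140.530) → (26.874,149.901) → (29.465,160.563) → (38.836,166.271) → (49.498,163.680) → (55.206,154.309) → (52.615,143.647), returning to the start.

; Generated by LaserGRBL
G21
G90
G00 X188.527 Y107.733
M3 S874
G1 X186.239 Y99.832 F1178
G1 X188.008 Y78.788 F1178
G1 X193.328 Y54.479 F1178
G1 X201.694 Y36.787 F1178
G1 X212.600 Y35.591 F1178
M5
G00 X107.250 Y102.953
M3 S438
G1 X54.547 Y65.568 F1793
G1 X126.482 Y57.740 F1793
G1 X128.223 Y42.198 F1793
M5
G00 X93.702 Y7.404
M3 S250
G1 X150.024 Y14.085 F2395
G1 X36.180 Y60.096 F2395
G1 X243.308 Y26.036 F2395
M5
G00 X142.301 Y14.974
M3 S250
G1 X144.318 Y15.286 F2395
G1 X148.301 Y20.766 F2395
G1 X154.252 Y31.415 F2395
G1 X162.170 Y47.232 F2395
G1 X172.055 Y68.217 F2395
M5
G00 X52.615 Y143.647
M3 S438
G1 X43.244 Y137.939 F1793
G1 X32.582 Y140.530 F1793
G1 X26.874 Y149.901 F1793
G1 X29.465 Y160.563 F1793
G1 X38.836 Y166.271 F1793
G1 X49.498 Y163.680 F1793
G1 X55.206 Y154.309 F1793
G1 X52.615 Y143.647 F1793
M5
G00 X0.000 Y0.000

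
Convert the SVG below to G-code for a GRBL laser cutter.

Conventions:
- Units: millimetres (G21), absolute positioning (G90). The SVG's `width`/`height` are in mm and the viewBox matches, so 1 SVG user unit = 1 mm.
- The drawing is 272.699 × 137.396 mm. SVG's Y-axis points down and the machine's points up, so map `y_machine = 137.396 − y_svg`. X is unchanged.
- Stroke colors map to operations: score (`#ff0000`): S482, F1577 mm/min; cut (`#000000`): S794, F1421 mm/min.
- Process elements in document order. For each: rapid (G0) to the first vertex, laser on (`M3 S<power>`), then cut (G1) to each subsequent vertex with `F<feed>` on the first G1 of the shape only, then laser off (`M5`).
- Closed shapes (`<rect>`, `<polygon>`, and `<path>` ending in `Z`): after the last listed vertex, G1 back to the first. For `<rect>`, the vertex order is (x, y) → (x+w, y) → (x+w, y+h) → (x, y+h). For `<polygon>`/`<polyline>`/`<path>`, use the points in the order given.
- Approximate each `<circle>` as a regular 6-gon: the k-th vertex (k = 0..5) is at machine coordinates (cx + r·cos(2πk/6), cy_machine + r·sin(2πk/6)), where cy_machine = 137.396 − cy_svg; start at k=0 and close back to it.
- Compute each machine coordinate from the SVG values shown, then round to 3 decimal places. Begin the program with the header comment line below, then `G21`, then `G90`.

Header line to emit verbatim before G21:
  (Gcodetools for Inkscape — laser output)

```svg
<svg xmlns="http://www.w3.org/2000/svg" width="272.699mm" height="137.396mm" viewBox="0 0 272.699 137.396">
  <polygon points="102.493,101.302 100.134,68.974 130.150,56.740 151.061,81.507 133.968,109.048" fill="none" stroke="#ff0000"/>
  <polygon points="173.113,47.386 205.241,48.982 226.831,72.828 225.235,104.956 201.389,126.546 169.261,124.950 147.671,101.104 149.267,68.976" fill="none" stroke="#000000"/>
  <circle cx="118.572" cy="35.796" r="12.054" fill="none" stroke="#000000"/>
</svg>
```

Since the viewBox matches the mm dimensions, user units are millimetres directly. The only transform is the Y-flip y_m = 137.396 − y_svg.

Shape 1 is a regular polygon drawn with `<polygon>`. Its stroke #ff0000 means score at S482, F1577. After flipping Y the toolpath is (102.493,36.094) → (100.134,68.422) → (130.150,80.656) → (151.061,55.889) → (133.968,28.348) → (102.493,36.094), returning to the start.

Shape 2 is a regular polygon drawn with `<polygon>`. Its stroke #000000 means cut at S794, F1421. After flipping Y the toolpath is (173.113,90.010) → (205.241,88.414) → (226.831,64.568) → (225.235,32.440) → (201.389,10.850) → (169.261,12.446) → (147.671,36.292) → (149.267,68.420) → (173.113,90.010), returning to the start.

Shape 3 is a circle drawn with `<circle>`. Its stroke #000000 means cut at S794, F1421. After flipping Y the toolpath is (130.626,101.600) → (124.599,112.039) → (112.545,112.039) → (106.518,101.600) → (112.545,91.161) → (124.599,91.161) → (130.626,101.600), returning to the start.

(Gcodetools for Inkscape — laser output)
G21
G90
G0 X102.493 Y36.094
M3 S482
G1 X100.134 Y68.422 F1577
G1 X130.150 Y80.656
G1 X151.061 Y55.889
G1 X133.968 Y28.348
G1 X102.493 Y36.094
M5
G0 X173.113 Y90.010
M3 S794
G1 X205.241 Y88.414 F1421
G1 X226.831 Y64.568
G1 X225.235 Y32.440
G1 X201.389 Y10.850
G1 X169.261 Y12.446
G1 X147.671 Y36.292
G1 X149.267 Y68.420
G1 X173.113 Y90.010
M5
G0 X130.626 Y101.600
M3 S794
G1 X124.599 Y112.039 F1421
G1 X112.545 Y112.039
G1 X106.518 Y101.600
G1 X112.545 Y91.161
G1 X124.599 Y91.161
G1 X130.626 Y101.600
M5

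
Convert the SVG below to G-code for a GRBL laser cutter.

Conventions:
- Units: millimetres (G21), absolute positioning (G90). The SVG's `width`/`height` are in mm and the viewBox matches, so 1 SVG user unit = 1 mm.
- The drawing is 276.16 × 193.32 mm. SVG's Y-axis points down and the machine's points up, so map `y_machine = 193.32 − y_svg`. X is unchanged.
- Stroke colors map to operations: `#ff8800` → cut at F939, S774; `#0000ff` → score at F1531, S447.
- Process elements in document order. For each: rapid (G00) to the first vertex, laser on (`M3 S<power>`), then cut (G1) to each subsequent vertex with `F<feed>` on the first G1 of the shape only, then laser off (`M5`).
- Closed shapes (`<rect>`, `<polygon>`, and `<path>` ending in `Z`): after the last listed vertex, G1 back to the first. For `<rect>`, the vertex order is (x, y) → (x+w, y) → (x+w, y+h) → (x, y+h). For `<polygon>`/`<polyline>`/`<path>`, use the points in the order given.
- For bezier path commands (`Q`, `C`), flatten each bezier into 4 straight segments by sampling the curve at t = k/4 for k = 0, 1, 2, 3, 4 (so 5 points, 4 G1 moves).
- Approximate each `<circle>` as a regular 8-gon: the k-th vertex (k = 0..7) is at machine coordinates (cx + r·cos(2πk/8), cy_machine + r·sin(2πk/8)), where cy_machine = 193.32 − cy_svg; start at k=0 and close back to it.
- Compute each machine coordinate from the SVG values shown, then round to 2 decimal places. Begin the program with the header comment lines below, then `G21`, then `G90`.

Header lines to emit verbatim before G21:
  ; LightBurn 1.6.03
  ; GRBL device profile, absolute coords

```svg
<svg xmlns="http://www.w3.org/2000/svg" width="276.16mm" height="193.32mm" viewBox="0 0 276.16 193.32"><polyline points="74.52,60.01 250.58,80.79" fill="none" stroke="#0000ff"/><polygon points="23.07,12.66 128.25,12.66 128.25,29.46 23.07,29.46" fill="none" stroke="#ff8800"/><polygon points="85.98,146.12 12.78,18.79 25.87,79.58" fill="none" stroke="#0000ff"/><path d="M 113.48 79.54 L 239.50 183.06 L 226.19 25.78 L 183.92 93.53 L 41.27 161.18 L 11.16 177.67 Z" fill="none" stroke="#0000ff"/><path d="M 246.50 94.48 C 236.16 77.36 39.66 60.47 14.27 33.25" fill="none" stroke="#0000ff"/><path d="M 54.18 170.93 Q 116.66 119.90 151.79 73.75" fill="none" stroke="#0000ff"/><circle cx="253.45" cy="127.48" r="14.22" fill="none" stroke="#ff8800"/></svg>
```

1 u = 1 mm; y_m = 193.32 − y.

[1] `<polyline>` line segment, #0000ff→score S447 F1531: (74.52,133.31) → (250.58,112.53)

[2] `<polygon>` rectangle, #ff8800→cut S774 F939: (23.07,180.66) → (128.25,180.66) → (128.25,163.86) → (23.07,163.86) → (23.07,180.66) (closed)

[3] `<polygon>` closed polygon, #0000ff→score S447 F1531: (85.98,47.20) → (12.78,174.53) → (25.87,113.74) → (85.98,47.20) (closed)

[4] `<path>` closed polygon, #0000ff→score S447 F1531: (113.48,113.78) → (239.50,10.26) → (226.19,167.54) → (183.92,99.79) → (41.27,32.14) → (11.16,15.65) → (113.48,113.78) (closed)

[5] `<path>` cubic bezier, #0000ff→score S447 F1531: (246.50,98.84) → (209.42,111.80) → (136.03,125.67) → (59.81,141.43) → (14.27,160.07)

[6] `<path>` quadratic bezier, #0000ff→score S447 F1531: (54.18,22.39) → (83.71,47.60) → (109.82,72.20) → (132.52,96.19) → (151.79,119.57)

[7] `<circle>` circle, #ff8800→cut S774 F939: (267.67,65.84) → (263.51,75.90) → (253.45,80.06) → (243.39,75.90) → (239.23,65.84) → (243.39,55.78) → (253.45,51.62) → (263.51,55.78) → (267.67,65.84) (closed)

; LightBurn 1.6.03
; GRBL device profile, absolute coords
G21
G90
G00 X74.52 Y133.31
M3 S447
G1 X250.58 Y112.53 F1531
M5
G00 X23.07 Y180.66
M3 S774
G1 X128.25 Y180.66 F939
G1 X128.25 Y163.86
G1 X23.07 Y163.86
G1 X23.07 Y180.66
M5
G00 X85.98 Y47.20
M3 S447
G1 X12.78 Y174.53 F1531
G1 X25.87 Y113.74
G1 X85.98 Y47.20
M5
G00 X113.48 Y113.78
M3 S447
G1 X239.50 Y10.26 F1531
G1 X226.19 Y167.54
G1 X183.92 Y99.79
G1 X41.27 Y32.14
G1 X11.16 Y15.65
G1 X113.48 Y113.78
M5
G00 X246.50 Y98.84
M3 S447
G1 X209.42 Y111.80 F1531
G1 X136.03 Y125.67
G1 X59.81 Y141.43
G1 X14.27 Y160.07
M5
G00 X54.18 Y22.39
M3 S447
G1 X83.71 Y47.60 F1531
G1 X109.82 Y72.20
G1 X132.52 Y96.19
G1 X151.79 Y119.57
M5
G00 X267.67 Y65.84
M3 S774
G1 X263.51 Y75.90 F939
G1 X253.45 Y80.06
G1 X243.39 Y75.90
G1 X239.23 Y65.84
G1 X243.39 Y55.78
G1 X253.45 Y51.62
G1 X263.51 Y55.78
G1 X267.67 Y65.84
M5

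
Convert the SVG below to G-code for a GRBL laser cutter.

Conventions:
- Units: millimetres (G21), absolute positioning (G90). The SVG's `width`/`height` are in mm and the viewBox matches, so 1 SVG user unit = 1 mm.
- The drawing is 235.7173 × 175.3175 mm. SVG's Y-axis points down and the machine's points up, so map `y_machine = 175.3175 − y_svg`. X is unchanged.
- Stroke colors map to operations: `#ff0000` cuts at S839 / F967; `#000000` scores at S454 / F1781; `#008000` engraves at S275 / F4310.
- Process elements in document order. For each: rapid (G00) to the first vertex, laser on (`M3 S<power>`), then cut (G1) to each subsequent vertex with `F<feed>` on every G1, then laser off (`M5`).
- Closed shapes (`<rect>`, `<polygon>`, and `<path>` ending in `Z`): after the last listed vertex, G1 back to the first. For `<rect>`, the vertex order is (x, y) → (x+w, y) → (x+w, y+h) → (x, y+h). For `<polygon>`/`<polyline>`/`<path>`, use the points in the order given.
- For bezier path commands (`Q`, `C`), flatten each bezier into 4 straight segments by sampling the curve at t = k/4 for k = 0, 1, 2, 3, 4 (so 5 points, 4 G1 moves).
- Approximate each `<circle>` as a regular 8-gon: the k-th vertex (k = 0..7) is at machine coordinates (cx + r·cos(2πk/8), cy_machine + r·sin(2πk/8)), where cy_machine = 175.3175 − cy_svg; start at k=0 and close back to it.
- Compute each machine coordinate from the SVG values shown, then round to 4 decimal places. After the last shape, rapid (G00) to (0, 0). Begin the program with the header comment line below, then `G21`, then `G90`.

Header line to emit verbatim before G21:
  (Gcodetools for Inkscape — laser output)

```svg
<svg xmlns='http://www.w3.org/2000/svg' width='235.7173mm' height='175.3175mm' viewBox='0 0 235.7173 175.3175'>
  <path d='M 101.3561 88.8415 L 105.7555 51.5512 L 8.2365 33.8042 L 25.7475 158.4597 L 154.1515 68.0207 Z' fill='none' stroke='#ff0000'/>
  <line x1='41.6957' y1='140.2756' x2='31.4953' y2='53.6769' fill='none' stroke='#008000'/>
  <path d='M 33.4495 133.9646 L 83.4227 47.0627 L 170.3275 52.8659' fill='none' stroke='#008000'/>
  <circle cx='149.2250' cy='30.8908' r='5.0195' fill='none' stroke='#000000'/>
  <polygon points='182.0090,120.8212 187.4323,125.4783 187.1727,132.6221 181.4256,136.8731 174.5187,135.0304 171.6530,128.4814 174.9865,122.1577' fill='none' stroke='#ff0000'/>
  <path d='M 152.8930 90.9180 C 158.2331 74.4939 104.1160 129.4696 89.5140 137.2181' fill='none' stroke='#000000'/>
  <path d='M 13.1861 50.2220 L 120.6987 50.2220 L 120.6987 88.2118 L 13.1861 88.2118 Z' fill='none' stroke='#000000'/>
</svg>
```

(Gcodetools for Inkscape — laser output)
G21
G90
G00 X101.3561 Y86.4760
M3 S839
G1 X105.7555 Y123.7663 F967
G1 X8.2365 Y141.5133 F967
G1 X25.7475 Y16.8578 F967
G1 X154.1515 Y107.2968 F967
G1 X101.3561 Y86.4760 F967
M5
G00 X41.6957 Y35.0419
M3 S275
G1 X31.4953 Y121.6406 F4310
M5
G00 X33.4495 Y41.3529
M3 S275
G1 X83.4227 Y128.2548 F4310
G1 X170.3275 Y122.4516 F4310
M5
G00 X154.2445 Y144.4267
M3 S454
G1 X152.7743 Y147.9760 F1781
G1 X149.2250 Y149.4462 F1781
G1 X145.6757 Y147.9760 F1781
G1 X144.2055 Y144.4267 F1781
G1 X145.6757 Y140.8774 F1781
G1 X149.2250 Y139.4072 F1781
G1 X152.7743 Y140.8774 F1781
G1 X154.2445 Y144.4267 F1781
M5
G00 X182.0090 Y54.4963
M3 S839
G1 X187.4323 Y49.8392 F967
G1 X187.1727 Y42.6954 F967
G1 X181.4256 Y38.4444 F967
G1 X174.5187 Y40.2871 F967
G1 X171.6530 Y46.8361 F967
G1 X174.9865 Y53.1598 F967
G1 X182.0090 Y54.4963 F967
M5
G00 X152.8930 Y84.3995
M3 S454
G1 X147.2963 Y85.1837 F1781
G1 X128.6818 Y70.3142 F1781
G1 X106.3281 Y50.9123 F1781
G1 X89.5140 Y38.0994 F1781
M5
G00 X13.1861 Y125.0955
M3 S454
G1 X120.6987 Y125.0955 F1781
G1 X120.6987 Y87.1057 F1781
G1 X13.1861 Y87.1057 F1781
G1 X13.1861 Y125.0955 F1781
M5
G00 X0.0000 Y0.0000

Since the viewBox matches the mm dimensions, user units are millimetres directly. The only transform is the Y-flip y_m = 175.3175 − y_svg.

Shape 1 is a closed polygon drawn with `<path>`. Its stroke #ff0000 means cut at S839, F967. After flipping Y the toolpath is (101.3561,86.4760) → (105.7555,123.7663) → (8.2365,141.5133) → (25.7475,16.8578) → (154.1515,107.2968) → (101.3561,86.4760), returning to the start.

Shape 2 is a line segment drawn with `<line>`. Its stroke #008000 means engrave at S275, F4310. After flipping Y the toolpath is (41.6957,35.0419) → (31.4953,121.6406).

Shape 3 is a open polyline drawn with `<path>`. Its stroke #008000 means engrave at S275, F4310. After flipping Y the toolpath is (33.4495,41.3529) → (83.4227,128.2548) → (170.3275,122.4516).

Shape 4 is a circle drawn with `<circle>`. Its stroke #000000 means score at S454, F1781. After flipping Y the toolpath is (154.2445,144.4267) → (152.7743,147.9760) → (149.2250,149.4462) → (145.6757,147.9760) → (144.2055,144.4267) → (145.6757,140.8774) → (149.2250,139.4072) → (152.7743,140.8774) → (154.2445,144.4267), returning to the start.

Shape 5 is a regular polygon drawn with `<polygon>`. Its stroke #ff0000 means cut at S839, F967. After flipping Y the toolpath is (182.0090,54.4963) → (187.4323,49.8392) → (187.1727,42.6954) → (181.4256,38.4444) → (174.5187,40.2871) → (171.6530,46.8361) → (174.9865,53.1598) → (182.0090,54.4963), returning to the start.

Shape 6 is a cubic bezier drawn with `<path>`. Its stroke #000000 means score at S454, F1781. After flipping Y the toolpath is (152.8930,84.3995) → (147.2963,85.1837) → (128.6818,70.3142) → (106.3281,50.9123) → (89.5140,38.0994).

Shape 7 is a rectangle drawn with `<path>`. Its stroke #000000 means score at S454, F1781. After flipping Y the toolpath is (13.1861,125.0955) → (120.6987,125.0955) → (120.6987,87.1057) → (13.1861,87.1057) → (13.1861,125.0955), returning to the start.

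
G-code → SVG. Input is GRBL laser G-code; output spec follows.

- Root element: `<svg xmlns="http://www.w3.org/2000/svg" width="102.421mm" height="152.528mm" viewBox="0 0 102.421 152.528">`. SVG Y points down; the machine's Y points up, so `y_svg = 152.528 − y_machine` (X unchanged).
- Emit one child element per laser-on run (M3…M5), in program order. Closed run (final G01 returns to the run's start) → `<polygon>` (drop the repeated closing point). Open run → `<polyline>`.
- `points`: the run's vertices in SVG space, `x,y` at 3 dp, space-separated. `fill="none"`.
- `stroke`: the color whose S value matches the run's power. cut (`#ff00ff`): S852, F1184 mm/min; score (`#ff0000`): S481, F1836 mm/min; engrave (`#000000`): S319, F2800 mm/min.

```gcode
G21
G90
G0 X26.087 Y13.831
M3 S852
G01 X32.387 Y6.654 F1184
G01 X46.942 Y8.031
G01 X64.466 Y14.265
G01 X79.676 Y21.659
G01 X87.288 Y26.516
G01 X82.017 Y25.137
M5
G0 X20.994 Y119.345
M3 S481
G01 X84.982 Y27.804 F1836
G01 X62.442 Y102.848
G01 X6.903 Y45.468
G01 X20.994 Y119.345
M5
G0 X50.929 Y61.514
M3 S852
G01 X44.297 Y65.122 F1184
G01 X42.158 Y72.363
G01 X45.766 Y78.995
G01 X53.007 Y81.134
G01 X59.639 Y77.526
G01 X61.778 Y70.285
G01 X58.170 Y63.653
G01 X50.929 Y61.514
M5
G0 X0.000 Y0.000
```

Each laser-on run becomes one SVG element. Flip Y back into SVG space with y_svg = 152.528 − y_machine.

Run 1: S852 ⇒ cut layer `#ff00ff`. The run is open, so emit a `<polyline>` with points (Y-flipped): 26.087,138.697 32.387,145.874 46.942,144.497 64.466,138.263 79.676,130.869 87.288,126.012 82.017,127.391.

Run 2: the run's S481 means `#ff0000` (score). The run returns to its start, so emit a `<polygon>` with points (Y-flipped): 20.994,33.183 84.982,124.724 62.442,49.680 6.903,107.060.

Run 3: the run's S852 means `#ff00ff` (cut). The run returns to its start, so emit a `<polygon>` with points (Y-flipped): 50.929,91.014 44.297,87.406 42.158,80.165 45.766,73.533 53.007,71.394 59.639,75.002 61.778,82.243 58.170,88.875.

<svg xmlns="http://www.w3.org/2000/svg" width="102.421mm" height="152.528mm" viewBox="0 0 102.421 152.528">
  <polyline points="26.087,138.697 32.387,145.874 46.942,144.497 64.466,138.263 79.676,130.869 87.288,126.012 82.017,127.391" fill="none" stroke="#ff00ff"/>
  <polygon points="20.994,33.183 84.982,124.724 62.442,49.680 6.903,107.060" fill="none" stroke="#ff0000"/>
  <polygon points="50.929,91.014 44.297,87.406 42.158,80.165 45.766,73.533 53.007,71.394 59.639,75.002 61.778,82.243 58.170,88.875" fill="none" stroke="#ff00ff"/>
</svg>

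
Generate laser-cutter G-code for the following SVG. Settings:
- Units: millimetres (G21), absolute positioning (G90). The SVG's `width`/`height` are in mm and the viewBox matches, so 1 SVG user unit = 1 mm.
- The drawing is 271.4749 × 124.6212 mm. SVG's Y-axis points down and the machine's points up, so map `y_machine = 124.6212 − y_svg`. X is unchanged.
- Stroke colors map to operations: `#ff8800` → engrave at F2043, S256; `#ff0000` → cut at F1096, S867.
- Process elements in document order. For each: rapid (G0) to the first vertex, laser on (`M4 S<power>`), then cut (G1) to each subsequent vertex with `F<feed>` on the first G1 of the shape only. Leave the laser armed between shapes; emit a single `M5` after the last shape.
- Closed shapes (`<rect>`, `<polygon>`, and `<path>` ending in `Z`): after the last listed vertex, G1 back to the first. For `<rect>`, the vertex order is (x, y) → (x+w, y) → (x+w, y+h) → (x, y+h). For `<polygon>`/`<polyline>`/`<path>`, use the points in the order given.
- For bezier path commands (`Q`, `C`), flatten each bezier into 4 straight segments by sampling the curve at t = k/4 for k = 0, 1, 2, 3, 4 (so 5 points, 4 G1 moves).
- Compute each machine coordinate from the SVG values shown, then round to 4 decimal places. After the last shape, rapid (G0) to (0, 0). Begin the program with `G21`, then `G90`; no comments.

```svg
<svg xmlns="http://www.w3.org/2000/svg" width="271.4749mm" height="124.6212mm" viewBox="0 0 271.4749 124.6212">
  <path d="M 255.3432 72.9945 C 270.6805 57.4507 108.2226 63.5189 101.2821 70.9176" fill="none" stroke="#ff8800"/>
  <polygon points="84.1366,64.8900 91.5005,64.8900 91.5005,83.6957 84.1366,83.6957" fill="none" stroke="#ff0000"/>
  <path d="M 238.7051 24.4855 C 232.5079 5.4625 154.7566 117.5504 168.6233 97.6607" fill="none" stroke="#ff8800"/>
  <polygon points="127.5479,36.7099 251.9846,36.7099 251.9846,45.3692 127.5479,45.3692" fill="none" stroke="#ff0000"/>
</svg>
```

1 u = 1 mm; y_m = 124.6212 − y.

[1] `<path>` cubic bezier, #ff8800→engrave S256 F2043: (255.3432,51.6267) → (238.7176,59.5492) → (186.6668,61.2686) → (130.4390,58.6863) → (101.2821,53.7036)

[2] `<polygon>` rectangle, #ff0000→cut S867 F1096: (84.1366,59.7312) → (91.5005,59.7312) → (91.5005,40.9255) → (84.1366,40.9255) → (84.1366,59.7312) (closed)

[3] `<path>` cubic bezier, #ff8800→engrave S256 F2043: (238.7051,100.1357) → (223.1904,93.9304) → (196.1402,63.2231) → (172.8521,32.6783) → (168.6233,26.9605)

[4] `<polygon>` rectangle, #ff0000→cut S867 F1096: (127.5479,87.9113) → (251.9846,87.9113) → (251.9846,79.2520) → (127.5479,79.2520) → (127.5479,87.9113) (closed)

G21
G90
G0 X255.3432 Y51.6267
M4 S256
G1 X238.7176 Y59.5492 F2043
G1 X186.6668 Y61.2686
G1 X130.4390 Y58.6863
G1 X101.2821 Y53.7036
G0 X84.1366 Y59.7312
M4 S867
G1 X91.5005 Y59.7312 F1096
G1 X91.5005 Y40.9255
G1 X84.1366 Y40.9255
G1 X84.1366 Y59.7312
G0 X238.7051 Y100.1357
M4 S256
G1 X223.1904 Y93.9304 F2043
G1 X196.1402 Y63.2231
G1 X172.8521 Y32.6783
G1 X168.6233 Y26.9605
G0 X127.5479 Y87.9113
M4 S867
G1 X251.9846 Y87.9113 F1096
G1 X251.9846 Y79.2520
G1 X127.5479 Y79.2520
G1 X127.5479 Y87.9113
M5
G0 X0.0000 Y0.0000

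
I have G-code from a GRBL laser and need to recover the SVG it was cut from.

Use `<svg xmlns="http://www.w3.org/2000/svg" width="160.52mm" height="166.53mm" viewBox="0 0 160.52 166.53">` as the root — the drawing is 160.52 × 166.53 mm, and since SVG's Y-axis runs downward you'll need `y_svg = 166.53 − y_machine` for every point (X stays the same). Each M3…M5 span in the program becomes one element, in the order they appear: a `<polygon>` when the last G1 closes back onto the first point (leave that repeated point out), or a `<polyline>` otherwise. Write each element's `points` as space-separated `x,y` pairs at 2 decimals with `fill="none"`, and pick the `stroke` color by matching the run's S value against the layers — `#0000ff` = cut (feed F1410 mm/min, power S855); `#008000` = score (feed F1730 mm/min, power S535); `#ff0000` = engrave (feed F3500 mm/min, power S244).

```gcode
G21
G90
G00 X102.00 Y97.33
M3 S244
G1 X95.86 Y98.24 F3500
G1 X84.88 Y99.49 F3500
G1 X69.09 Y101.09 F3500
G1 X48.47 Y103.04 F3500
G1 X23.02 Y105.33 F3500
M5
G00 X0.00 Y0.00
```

<svg xmlns="http://www.w3.org/2000/svg" width="160.52mm" height="166.53mm" viewBox="0 0 160.52 166.53">
  <polyline points="102.00,69.20 95.86,68.29 84.88,67.04 69.09,65.44 48.47,63.49 23.02,61.20" fill="none" stroke="#ff0000"/>
</svg>

Machine Y-up, SVG Y-down with viewBox height 166.53, so y_svg = 166.53 − y_machine; X carries over. Every run uses S244, so all elements get stroke `#ff0000` (engrave).

Run 1: The run is open, so emit a `<polyline>` with points (Y-flipped): 102.00,69.20 95.86,68.29 84.88,67.04 69.09,65.44 48.47,63.49 23.02,61.20.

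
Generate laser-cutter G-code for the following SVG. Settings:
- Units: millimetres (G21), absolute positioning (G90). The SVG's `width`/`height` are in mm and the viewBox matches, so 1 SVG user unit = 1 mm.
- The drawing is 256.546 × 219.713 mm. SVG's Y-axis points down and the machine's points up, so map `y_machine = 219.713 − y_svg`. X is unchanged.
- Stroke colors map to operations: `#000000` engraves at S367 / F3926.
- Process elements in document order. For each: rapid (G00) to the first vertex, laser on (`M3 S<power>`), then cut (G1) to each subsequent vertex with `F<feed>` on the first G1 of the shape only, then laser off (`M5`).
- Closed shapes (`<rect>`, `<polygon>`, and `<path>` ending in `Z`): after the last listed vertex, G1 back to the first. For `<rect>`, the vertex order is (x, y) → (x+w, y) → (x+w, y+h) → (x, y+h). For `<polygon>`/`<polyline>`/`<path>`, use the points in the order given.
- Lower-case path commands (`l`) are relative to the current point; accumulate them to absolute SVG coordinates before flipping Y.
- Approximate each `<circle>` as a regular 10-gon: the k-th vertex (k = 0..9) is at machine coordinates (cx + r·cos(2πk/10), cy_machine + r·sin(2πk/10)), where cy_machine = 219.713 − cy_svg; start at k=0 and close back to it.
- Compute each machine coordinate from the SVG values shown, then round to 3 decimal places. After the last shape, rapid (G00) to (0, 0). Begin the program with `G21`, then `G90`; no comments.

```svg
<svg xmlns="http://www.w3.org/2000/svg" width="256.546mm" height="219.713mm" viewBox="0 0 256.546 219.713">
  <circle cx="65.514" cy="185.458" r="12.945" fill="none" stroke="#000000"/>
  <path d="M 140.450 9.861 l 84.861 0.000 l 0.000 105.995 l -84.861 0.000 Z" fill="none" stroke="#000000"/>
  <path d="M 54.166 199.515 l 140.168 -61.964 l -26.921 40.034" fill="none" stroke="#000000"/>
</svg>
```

G21
G90
G00 X78.459 Y34.255
M3 S367
G1 X75.987 Y41.864 F3926
G1 X69.514 Y46.566
G1 X61.514 Y46.566
G1 X55.041 Y41.864
G1 X52.569 Y34.255
G1 X55.041 Y26.646
G1 X61.514 Y21.944
G1 X69.514 Y21.944
G1 X75.987 Y26.646
G1 X78.459 Y34.255
M5
G00 X140.450 Y209.852
M3 S367
G1 X225.311 Y209.852 F3926
G1 X225.311 Y103.857
G1 X140.450 Y103.857
G1 X140.450 Y209.852
M5
G00 X54.166 Y20.198
M3 S367
G1 X194.334 Y82.162 F3926
G1 X167.413 Y42.128
M5
G00 X0.000 Y0.000

Since the viewBox matches the mm dimensions, user units are millimetres directly. The only transform is the Y-flip y_m = 219.713 − y_svg.

Shape 1 is a circle drawn with `<circle>`. Its stroke #000000 means engrave at S367, F3926. After flipping Y the toolpath is (78.459,34.255) → (75.987,41.864) → (69.514,46.566) → (61.514,46.566) → (55.041,41.864) → (52.569,34.255) → (55.041,26.646) → (61.514,21.944) → (69.514,21.944) → (75.987,26.646) → (78.459,34.255), returning to the start.

Shape 2 is a rectangle drawn with `<path>`. Its stroke #000000 means engrave at S367, F3926. After flipping Y the toolpath is (140.450,209.852) → (225.311,209.852) → (225.311,103.857) → (140.450,103.857) → (140.450,209.852), returning to the start.

Shape 3 is a open polyline drawn with `<path>`. Its stroke #000000 means engrave at S367, F3926. After flipping Y the toolpath is (54.166,20.198) → (194.334,82.162) → (167.413,42.128).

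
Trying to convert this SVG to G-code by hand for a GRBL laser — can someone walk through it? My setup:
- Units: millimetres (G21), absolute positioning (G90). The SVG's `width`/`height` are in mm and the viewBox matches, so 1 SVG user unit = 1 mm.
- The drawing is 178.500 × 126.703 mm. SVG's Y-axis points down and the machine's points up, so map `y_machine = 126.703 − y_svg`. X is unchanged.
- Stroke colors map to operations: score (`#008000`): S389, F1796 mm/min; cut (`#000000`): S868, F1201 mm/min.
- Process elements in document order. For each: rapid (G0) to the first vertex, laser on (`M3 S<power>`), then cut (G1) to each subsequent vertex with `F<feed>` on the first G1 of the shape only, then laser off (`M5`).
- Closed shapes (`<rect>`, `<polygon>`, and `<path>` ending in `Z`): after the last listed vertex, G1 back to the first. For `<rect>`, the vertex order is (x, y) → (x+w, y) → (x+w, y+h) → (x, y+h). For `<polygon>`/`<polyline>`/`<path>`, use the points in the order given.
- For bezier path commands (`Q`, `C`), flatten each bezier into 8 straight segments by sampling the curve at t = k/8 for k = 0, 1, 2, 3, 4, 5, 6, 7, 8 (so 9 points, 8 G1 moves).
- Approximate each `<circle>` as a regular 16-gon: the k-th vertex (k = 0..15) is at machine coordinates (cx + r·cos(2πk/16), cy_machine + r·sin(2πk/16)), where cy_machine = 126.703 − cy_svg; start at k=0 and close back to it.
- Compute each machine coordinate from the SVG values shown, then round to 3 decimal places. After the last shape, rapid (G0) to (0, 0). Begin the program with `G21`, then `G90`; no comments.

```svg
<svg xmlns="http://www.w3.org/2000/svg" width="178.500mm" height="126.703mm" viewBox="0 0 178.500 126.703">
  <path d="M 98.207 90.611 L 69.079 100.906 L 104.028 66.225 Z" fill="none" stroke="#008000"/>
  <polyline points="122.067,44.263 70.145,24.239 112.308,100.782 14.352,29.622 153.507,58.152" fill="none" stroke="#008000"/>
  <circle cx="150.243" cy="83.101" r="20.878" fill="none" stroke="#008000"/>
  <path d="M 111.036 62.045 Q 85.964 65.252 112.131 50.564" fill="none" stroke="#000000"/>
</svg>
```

G21
G90
G0 X98.207 Y36.092
M3 S389
G1 X69.079 Y25.797 F1796
G1 X104.028 Y60.478
G1 X98.207 Y36.092
M5
G0 X122.067 Y82.440
M3 S389
G1 X70.145 Y102.464 F1796
G1 X112.308 Y25.921
G1 X14.352 Y97.081
G1 X153.507 Y68.551
M5
G0 X171.121 Y43.602
M3 S389
G1 X169.532 Y51.592 F1796
G1 X165.006 Y58.365
G1 X158.233 Y62.891
G1 X150.243 Y64.480
G1 X142.253 Y62.891
G1 X135.480 Y58.365
G1 X130.954 Y51.592
G1 X129.365 Y43.602
G1 X130.954 Y35.612
G1 X135.480 Y28.839
G1 X142.253 Y24.313
G1 X150.243 Y22.724
G1 X158.233 Y24.313
G1 X165.006 Y28.839
G1 X169.532 Y35.612
G1 X171.121 Y43.602
M5
G0 X111.036 Y64.658
M3 S868
G1 X105.569 Y64.136 F1201
G1 X101.702 Y64.173
G1 X99.437 Y64.769
G1 X98.774 Y65.925
G1 X99.711 Y67.639
G1 X102.250 Y69.913
G1 X106.390 Y72.747
G1 X112.131 Y76.139
M5
G0 X0.000 Y0.000

1 u = 1 mm; y_m = 126.703 − y.

[1] `<path>` closed polygon, #008000→score S389 F1796: (98.207,36.092) → (69.079,25.797) → (104.028,60.478) → (98.207,36.092) (closed)

[2] `<polyline>` open polyline, #008000→score S389 F1796: (122.067,82.440) → (70.145,102.464) → (112.308,25.921) → (14.352,97.081) → (153.507,68.551)

[3] `<circle>` circle, #008000→score S389 F1796: (171.121,43.602) → (169.532,51.592) → (165.006,58.365) → (158.233,62.891) → (150.243,64.480) → (142.253,62.891) → (135.480,58.365) → (130.954,51.592) → (129.365,43.602) → (130.954,35.612) → (135.480,28.839) → (142.253,24.313) → (150.243,22.724) → (158.233,24.313) → (165.006,28.839) → (169.532,35.612) → (171.121,43.602) (closed)

[4] `<path>` quadratic bezier, #000000→cut S868 F1201: (111.036,64.658) → (105.569,64.136) → (101.702,64.173) → (99.437,64.769) → (98.774,65.925) → (99.711,67.639) → (102.250,69.913) → (106.390,72.747) → (112.131,76.139)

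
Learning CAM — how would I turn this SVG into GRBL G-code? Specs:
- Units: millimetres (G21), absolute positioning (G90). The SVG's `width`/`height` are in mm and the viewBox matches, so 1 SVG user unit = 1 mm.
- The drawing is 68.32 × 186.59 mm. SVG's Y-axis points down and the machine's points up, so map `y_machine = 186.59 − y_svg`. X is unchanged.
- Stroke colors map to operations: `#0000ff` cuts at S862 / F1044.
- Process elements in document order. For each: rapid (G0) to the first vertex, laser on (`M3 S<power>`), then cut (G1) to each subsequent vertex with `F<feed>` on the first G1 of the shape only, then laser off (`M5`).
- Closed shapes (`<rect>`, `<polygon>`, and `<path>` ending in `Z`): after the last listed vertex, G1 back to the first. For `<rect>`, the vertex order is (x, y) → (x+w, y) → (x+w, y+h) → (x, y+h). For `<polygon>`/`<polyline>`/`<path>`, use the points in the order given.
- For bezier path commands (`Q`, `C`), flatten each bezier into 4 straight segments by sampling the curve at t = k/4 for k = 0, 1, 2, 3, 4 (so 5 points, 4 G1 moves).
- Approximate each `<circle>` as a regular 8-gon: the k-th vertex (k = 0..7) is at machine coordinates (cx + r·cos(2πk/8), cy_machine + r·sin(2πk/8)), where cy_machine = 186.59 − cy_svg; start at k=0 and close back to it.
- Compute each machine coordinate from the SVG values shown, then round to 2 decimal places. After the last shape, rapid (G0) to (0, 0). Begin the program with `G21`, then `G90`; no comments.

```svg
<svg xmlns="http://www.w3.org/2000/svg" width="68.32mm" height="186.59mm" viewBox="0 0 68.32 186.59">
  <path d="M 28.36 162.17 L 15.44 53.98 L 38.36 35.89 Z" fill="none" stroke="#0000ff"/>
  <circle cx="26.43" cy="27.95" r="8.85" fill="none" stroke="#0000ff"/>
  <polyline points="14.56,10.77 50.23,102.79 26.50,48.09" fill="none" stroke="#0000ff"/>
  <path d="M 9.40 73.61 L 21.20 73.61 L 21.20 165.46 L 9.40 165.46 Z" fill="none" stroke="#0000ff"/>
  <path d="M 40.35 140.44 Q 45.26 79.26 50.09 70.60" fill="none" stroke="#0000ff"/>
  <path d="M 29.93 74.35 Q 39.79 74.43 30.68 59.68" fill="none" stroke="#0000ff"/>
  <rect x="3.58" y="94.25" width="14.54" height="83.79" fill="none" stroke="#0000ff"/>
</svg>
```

1 u = 1 mm; y_m = 186.59 − y.

[1] `<path>` closed polygon, #0000ff→cut S862 F1044: (28.36,24.42) → (15.44,132.61) → (38.36,150.70) → (28.36,24.42) (closed)

[2] `<circle>` circle, #0000ff→cut S862 F1044: (35.28,158.64) → (32.69,164.90) → (26.43,167.49) → (20.17,164.90) → (17.58,158.64) → (20.17,152.38) → (26.43,149.79) → (32.69,152.38) → (35.28,158.64) (closed)

[3] `<polyline>` open polyline, #0000ff→cut S862 F1044: (14.56,175.82) → (50.23,83.80) → (26.50,138.50)

[4] `<path>` rectangle, #0000ff→cut S862 F1044: (9.40,112.98) → (21.20,112.98) → (21.20,21.13) → (9.40,21.13) → (9.40,112.98) (closed)

[5] `<path>` quadratic bezier, #0000ff→cut S862 F1044: (40.35,46.15) → (42.80,73.46) → (45.24,94.20) → (47.67,108.38) → (50.09,115.99)

[6] `<path>` quadratic bezier, #0000ff→cut S862 F1044: (29.93,112.24) → (33.67,113.13) → (35.05,115.87) → (34.05,120.46) → (30.68,126.91)

[7] `<rect>` rectangle, #0000ff→cut S862 F1044: (3.58,92.34) → (18.12,92.34) → (18.12,8.55) → (3.58,8.55) → (3.58,92.34) (closed)

G21
G90
G0 X28.36 Y24.42
M3 S862
G1 X15.44 Y132.61 F1044
G1 X38.36 Y150.70
G1 X28.36 Y24.42
M5
G0 X35.28 Y158.64
M3 S862
G1 X32.69 Y164.90 F1044
G1 X26.43 Y167.49
G1 X20.17 Y164.90
G1 X17.58 Y158.64
G1 X20.17 Y152.38
G1 X26.43 Y149.79
G1 X32.69 Y152.38
G1 X35.28 Y158.64
M5
G0 X14.56 Y175.82
M3 S862
G1 X50.23 Y83.80 F1044
G1 X26.50 Y138.50
M5
G0 X9.40 Y112.98
M3 S862
G1 X21.20 Y112.98 F1044
G1 X21.20 Y21.13
G1 X9.40 Y21.13
G1 X9.40 Y112.98
M5
G0 X40.35 Y46.15
M3 S862
G1 X42.80 Y73.46 F1044
G1 X45.24 Y94.20
G1 X47.67 Y108.38
G1 X50.09 Y115.99
M5
G0 X29.93 Y112.24
M3 S862
G1 X33.67 Y113.13 F1044
G1 X35.05 Y115.87
G1 X34.05 Y120.46
G1 X30.68 Y126.91
M5
G0 X3.58 Y92.34
M3 S862
G1 X18.12 Y92.34 F1044
G1 X18.12 Y8.55
G1 X3.58 Y8.55
G1 X3.58 Y92.34
M5
G0 X0.00 Y0.00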